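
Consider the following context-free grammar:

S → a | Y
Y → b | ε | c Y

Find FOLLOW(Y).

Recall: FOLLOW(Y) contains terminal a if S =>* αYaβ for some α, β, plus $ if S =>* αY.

We compute FOLLOW(Y) using the standard algorithm.
FOLLOW(S) starts with {$}.
FIRST(S) = {a, b, c, ε}
FIRST(Y) = {b, c, ε}
FOLLOW(S) = {$}
FOLLOW(Y) = {$}
Therefore, FOLLOW(Y) = {$}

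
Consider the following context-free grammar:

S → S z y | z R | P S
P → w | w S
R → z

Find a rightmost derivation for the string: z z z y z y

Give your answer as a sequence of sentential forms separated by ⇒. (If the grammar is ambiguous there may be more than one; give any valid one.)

S ⇒ S z y ⇒ S z y z y ⇒ z R z y z y ⇒ z z z y z y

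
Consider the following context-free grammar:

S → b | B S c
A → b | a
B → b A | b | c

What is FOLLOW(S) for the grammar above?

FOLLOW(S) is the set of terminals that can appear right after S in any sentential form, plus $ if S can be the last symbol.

We compute FOLLOW(S) using the standard algorithm.
FOLLOW(S) starts with {$}.
FIRST(A) = {a, b}
FIRST(B) = {b, c}
FIRST(S) = {b, c}
FOLLOW(A) = {b, c}
FOLLOW(B) = {b, c}
FOLLOW(S) = {$, c}
Therefore, FOLLOW(S) = {$, c}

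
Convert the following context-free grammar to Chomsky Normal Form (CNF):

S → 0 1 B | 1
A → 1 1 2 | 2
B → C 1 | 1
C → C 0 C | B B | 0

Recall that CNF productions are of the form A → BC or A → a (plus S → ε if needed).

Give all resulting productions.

T0 → 0; T1 → 1; S → 1; T2 → 2; A → 2; B → 1; C → 0; S → T0 X0; X0 → T1 B; A → T1 X1; X1 → T1 T2; B → C T1; C → C X2; X2 → T0 C; C → B B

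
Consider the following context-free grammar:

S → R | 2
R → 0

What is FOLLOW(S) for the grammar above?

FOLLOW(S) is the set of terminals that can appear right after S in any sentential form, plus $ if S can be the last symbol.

We compute FOLLOW(S) using the standard algorithm.
FOLLOW(S) starts with {$}.
FIRST(R) = {0}
FIRST(S) = {0, 2}
FOLLOW(R) = {$}
FOLLOW(S) = {$}
Therefore, FOLLOW(S) = {$}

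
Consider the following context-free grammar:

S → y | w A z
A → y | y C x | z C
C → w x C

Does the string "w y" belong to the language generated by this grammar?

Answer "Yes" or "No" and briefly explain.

No - no valid derivation exists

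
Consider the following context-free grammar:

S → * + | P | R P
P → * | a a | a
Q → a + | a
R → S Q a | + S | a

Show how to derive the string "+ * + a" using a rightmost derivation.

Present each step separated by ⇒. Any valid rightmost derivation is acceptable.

S ⇒ R P ⇒ R a ⇒ + S a ⇒ + * + a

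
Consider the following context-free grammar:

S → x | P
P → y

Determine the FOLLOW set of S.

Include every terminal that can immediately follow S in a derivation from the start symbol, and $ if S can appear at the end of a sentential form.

We compute FOLLOW(S) using the standard algorithm.
FOLLOW(S) starts with {$}.
FIRST(P) = {y}
FIRST(S) = {x, y}
FOLLOW(P) = {$}
FOLLOW(S) = {$}
Therefore, FOLLOW(S) = {$}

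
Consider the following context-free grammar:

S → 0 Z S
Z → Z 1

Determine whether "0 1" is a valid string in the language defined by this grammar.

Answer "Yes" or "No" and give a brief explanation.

No - no valid derivation exists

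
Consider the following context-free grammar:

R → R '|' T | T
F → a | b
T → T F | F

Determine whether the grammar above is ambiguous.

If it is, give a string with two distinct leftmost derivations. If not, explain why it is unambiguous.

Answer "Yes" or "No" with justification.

No - the grammar is unambiguous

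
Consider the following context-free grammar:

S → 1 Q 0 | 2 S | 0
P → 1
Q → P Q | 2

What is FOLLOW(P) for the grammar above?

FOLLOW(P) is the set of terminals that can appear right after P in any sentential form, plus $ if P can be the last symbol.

We compute FOLLOW(P) using the standard algorithm.
FOLLOW(S) starts with {$}.
FIRST(P) = {1}
FIRST(Q) = {1, 2}
FIRST(S) = {0, 1, 2}
FOLLOW(P) = {1, 2}
FOLLOW(Q) = {0}
FOLLOW(S) = {$}
Therefore, FOLLOW(P) = {1, 2}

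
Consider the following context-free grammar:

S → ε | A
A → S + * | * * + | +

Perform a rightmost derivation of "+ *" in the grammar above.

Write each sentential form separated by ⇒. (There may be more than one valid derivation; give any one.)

S ⇒ A ⇒ S + * ⇒ + *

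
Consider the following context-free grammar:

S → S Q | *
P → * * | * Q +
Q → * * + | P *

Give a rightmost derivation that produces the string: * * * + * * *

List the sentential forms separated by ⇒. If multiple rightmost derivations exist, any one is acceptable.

S ⇒ S Q ⇒ S P * ⇒ S * * * ⇒ S Q * * * ⇒ S * * + * * * ⇒ * * * + * * *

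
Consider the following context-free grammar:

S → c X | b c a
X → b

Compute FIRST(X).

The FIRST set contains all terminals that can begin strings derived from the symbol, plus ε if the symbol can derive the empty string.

We compute FIRST(X) using the standard algorithm.
FIRST(S) = {b, c}
FIRST(X) = {b}
Therefore, FIRST(X) = {b}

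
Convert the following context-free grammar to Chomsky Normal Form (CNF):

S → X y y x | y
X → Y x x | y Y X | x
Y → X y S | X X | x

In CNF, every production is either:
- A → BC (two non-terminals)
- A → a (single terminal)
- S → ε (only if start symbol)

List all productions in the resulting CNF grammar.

TY → y; TX → x; S → y; X → x; Y → x; S → X X0; X0 → TY X1; X1 → TY TX; X → Y X2; X2 → TX TX; X → TY X3; X3 → Y X; Y → X X4; X4 → TY S; Y → X X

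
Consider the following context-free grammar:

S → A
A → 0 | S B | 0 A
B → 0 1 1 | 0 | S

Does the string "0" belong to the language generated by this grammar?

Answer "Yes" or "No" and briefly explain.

Yes - a valid derivation exists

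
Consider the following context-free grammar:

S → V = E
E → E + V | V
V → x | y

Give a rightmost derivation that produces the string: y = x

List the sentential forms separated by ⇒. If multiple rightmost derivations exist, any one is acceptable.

S ⇒ V = E ⇒ V = V ⇒ V = x ⇒ y = x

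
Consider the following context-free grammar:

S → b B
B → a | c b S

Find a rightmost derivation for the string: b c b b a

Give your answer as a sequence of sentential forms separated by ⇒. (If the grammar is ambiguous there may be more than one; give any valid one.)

S ⇒ b B ⇒ b c b S ⇒ b c b b B ⇒ b c b b a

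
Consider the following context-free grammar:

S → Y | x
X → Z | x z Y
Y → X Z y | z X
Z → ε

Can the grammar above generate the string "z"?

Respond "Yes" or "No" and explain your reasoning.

Yes - a valid derivation exists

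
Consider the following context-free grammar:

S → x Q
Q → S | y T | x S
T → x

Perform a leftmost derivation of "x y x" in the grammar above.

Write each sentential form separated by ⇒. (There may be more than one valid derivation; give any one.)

S ⇒ x Q ⇒ x y T ⇒ x y x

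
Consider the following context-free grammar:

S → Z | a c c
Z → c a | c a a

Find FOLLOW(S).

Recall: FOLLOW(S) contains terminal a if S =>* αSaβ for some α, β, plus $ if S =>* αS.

We compute FOLLOW(S) using the standard algorithm.
FOLLOW(S) starts with {$}.
FIRST(S) = {a, c}
FIRST(Z) = {c}
FOLLOW(S) = {$}
FOLLOW(Z) = {$}
Therefore, FOLLOW(S) = {$}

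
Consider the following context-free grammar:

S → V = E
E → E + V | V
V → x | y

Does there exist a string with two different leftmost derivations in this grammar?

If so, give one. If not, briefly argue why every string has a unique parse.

No - every string in the language has a unique leftmost derivation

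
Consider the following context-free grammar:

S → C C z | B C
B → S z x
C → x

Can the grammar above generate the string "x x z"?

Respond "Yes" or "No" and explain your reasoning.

Yes - a valid derivation exists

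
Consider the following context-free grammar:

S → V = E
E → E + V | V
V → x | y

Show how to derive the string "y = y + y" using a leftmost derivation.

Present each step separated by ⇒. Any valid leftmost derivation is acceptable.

S ⇒ V = E ⇒ y = E ⇒ y = E + V ⇒ y = V + V ⇒ y = y + V ⇒ y = y + y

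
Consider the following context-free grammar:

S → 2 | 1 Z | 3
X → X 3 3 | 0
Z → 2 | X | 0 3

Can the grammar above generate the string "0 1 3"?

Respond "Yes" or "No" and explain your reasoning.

No - no valid derivation exists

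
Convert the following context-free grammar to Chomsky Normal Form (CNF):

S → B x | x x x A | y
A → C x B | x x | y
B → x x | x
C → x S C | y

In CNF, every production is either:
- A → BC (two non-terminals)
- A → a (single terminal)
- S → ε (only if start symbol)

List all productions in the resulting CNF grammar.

TX → x; S → y; A → y; B → x; C → y; S → B TX; S → TX X0; X0 → TX X1; X1 → TX A; A → C X2; X2 → TX B; A → TX TX; B → TX TX; C → TX X3; X3 → S C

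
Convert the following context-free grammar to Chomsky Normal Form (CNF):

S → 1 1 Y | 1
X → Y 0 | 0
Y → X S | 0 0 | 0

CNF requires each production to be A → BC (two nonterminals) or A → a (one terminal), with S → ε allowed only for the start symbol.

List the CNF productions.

T1 → 1; S → 1; T0 → 0; X → 0; Y → 0; S → T1 X0; X0 → T1 Y; X → Y T0; Y → X S; Y → T0 T0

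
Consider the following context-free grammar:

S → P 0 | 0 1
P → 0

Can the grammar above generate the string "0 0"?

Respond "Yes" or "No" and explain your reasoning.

Yes - a valid derivation exists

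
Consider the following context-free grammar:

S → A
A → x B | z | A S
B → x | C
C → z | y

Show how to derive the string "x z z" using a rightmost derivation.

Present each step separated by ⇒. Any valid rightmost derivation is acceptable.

S ⇒ A ⇒ A S ⇒ A A ⇒ A z ⇒ x B z ⇒ x C z ⇒ x z z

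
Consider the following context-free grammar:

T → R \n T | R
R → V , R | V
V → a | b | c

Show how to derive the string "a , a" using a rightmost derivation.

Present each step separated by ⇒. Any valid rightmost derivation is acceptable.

T ⇒ R ⇒ V , R ⇒ V , V ⇒ V , a ⇒ a , a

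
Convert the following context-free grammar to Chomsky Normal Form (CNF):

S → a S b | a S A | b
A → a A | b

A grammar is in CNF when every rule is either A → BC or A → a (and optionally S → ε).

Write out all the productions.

TA → a; TB → b; S → b; A → b; S → TA X0; X0 → S TB; S → TA X1; X1 → S A; A → TA A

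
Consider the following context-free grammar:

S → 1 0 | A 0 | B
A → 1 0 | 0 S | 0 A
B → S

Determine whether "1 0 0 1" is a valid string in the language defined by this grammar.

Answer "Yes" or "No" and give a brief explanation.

No - no valid derivation exists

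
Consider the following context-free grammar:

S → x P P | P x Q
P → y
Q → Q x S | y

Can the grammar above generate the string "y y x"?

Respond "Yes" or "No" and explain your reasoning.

No - no valid derivation exists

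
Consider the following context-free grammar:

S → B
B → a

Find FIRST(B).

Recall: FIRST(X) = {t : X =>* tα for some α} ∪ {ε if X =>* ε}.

We compute FIRST(B) using the standard algorithm.
FIRST(B) = {a}
FIRST(S) = {a}
Therefore, FIRST(B) = {a}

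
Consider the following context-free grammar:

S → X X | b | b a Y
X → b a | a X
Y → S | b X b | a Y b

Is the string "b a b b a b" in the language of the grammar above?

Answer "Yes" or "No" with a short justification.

Yes - a valid derivation exists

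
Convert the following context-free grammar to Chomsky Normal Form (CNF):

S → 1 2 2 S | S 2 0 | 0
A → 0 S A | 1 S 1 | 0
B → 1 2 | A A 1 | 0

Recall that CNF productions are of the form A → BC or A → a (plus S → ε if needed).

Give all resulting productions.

T1 → 1; T2 → 2; T0 → 0; S → 0; A → 0; B → 0; S → T1 X0; X0 → T2 X1; X1 → T2 S; S → S X2; X2 → T2 T0; A → T0 X3; X3 → S A; A → T1 X4; X4 → S T1; B → T1 T2; B → A X5; X5 → A T1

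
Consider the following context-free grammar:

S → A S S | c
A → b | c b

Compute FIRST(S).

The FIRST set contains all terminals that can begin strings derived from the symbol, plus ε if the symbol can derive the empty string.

We compute FIRST(S) using the standard algorithm.
FIRST(A) = {b, c}
FIRST(S) = {b, c}
Therefore, FIRST(S) = {b, c}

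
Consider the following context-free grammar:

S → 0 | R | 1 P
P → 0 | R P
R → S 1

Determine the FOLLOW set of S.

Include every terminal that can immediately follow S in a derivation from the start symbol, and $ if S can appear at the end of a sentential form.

We compute FOLLOW(S) using the standard algorithm.
FOLLOW(S) starts with {$}.
FIRST(P) = {0, 1}
FIRST(R) = {0, 1}
FIRST(S) = {0, 1}
FOLLOW(P) = {$, 1}
FOLLOW(R) = {$, 0, 1}
FOLLOW(S) = {$, 1}
Therefore, FOLLOW(S) = {$, 1}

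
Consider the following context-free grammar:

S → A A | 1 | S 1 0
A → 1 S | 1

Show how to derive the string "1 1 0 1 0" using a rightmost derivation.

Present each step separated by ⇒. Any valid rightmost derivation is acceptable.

S ⇒ S 1 0 ⇒ S 1 0 1 0 ⇒ 1 1 0 1 0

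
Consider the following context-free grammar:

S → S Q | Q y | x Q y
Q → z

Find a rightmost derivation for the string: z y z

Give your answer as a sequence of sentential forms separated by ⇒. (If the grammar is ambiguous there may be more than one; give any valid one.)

S ⇒ S Q ⇒ S z ⇒ Q y z ⇒ z y z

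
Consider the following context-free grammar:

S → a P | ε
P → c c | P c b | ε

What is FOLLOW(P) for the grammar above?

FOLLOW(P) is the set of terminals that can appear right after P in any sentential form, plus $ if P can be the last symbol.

We compute FOLLOW(P) using the standard algorithm.
FOLLOW(S) starts with {$}.
FIRST(P) = {c, ε}
FIRST(S) = {a, ε}
FOLLOW(P) = {$, c}
FOLLOW(S) = {$}
Therefore, FOLLOW(P) = {$, c}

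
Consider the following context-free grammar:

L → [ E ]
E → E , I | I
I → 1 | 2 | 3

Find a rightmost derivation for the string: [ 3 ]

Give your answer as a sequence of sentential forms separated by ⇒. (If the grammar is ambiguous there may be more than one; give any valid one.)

L ⇒ [ E ] ⇒ [ I ] ⇒ [ 3 ]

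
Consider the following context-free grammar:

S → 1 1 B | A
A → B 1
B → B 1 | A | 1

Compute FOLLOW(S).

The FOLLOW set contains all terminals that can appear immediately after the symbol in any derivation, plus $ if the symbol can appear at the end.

We compute FOLLOW(S) using the standard algorithm.
FOLLOW(S) starts with {$}.
FIRST(A) = {1}
FIRST(B) = {1}
FIRST(S) = {1}
FOLLOW(A) = {$, 1}
FOLLOW(B) = {$, 1}
FOLLOW(S) = {$}
Therefore, FOLLOW(S) = {$}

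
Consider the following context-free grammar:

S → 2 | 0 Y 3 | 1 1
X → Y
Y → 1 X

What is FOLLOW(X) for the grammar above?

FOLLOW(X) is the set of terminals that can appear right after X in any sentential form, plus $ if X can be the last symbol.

We compute FOLLOW(X) using the standard algorithm.
FOLLOW(S) starts with {$}.
FIRST(S) = {0, 1, 2}
FIRST(X) = {1}
FIRST(Y) = {1}
FOLLOW(S) = {$}
FOLLOW(X) = {3}
FOLLOW(Y) = {3}
Therefore, FOLLOW(X) = {3}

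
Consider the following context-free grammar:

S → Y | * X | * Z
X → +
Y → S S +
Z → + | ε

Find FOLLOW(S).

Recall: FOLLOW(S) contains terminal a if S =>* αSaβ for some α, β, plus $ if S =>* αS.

We compute FOLLOW(S) using the standard algorithm.
FOLLOW(S) starts with {$}.
FIRST(S) = {*}
FIRST(X) = {+}
FIRST(Y) = {*}
FIRST(Z) = {+, ε}
FOLLOW(S) = {$, *, +}
FOLLOW(X) = {$, *, +}
FOLLOW(Y) = {$, *, +}
FOLLOW(Z) = {$, *, +}
Therefore, FOLLOW(S) = {$, *, +}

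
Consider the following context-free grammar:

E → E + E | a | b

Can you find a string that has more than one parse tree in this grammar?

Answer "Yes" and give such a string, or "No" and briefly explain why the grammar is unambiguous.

Yes - the string 'a + b + a + a + a' has two distinct parse trees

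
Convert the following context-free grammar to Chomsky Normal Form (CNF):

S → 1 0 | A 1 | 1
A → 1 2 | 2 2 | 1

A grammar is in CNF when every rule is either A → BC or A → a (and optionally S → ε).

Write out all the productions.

T1 → 1; T0 → 0; S → 1; T2 → 2; A → 1; S → T1 T0; S → A T1; A → T1 T2; A → T2 T2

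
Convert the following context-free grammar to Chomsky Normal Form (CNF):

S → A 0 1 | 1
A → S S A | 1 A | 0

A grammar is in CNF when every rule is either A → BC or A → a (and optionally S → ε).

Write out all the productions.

T0 → 0; T1 → 1; S → 1; A → 0; S → A X0; X0 → T0 T1; A → S X1; X1 → S A; A → T1 A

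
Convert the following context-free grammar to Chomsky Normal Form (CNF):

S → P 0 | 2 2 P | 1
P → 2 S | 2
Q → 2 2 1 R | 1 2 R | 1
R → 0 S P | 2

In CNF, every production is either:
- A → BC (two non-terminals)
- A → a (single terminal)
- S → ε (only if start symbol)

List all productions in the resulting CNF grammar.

T0 → 0; T2 → 2; S → 1; P → 2; T1 → 1; Q → 1; R → 2; S → P T0; S → T2 X0; X0 → T2 P; P → T2 S; Q → T2 X1; X1 → T2 X2; X2 → T1 R; Q → T1 X3; X3 → T2 R; R → T0 X4; X4 → S P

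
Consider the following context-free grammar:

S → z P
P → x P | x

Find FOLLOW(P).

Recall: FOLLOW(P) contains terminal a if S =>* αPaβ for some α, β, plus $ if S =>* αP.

We compute FOLLOW(P) using the standard algorithm.
FOLLOW(S) starts with {$}.
FIRST(P) = {x}
FIRST(S) = {z}
FOLLOW(P) = {$}
FOLLOW(S) = {$}
Therefore, FOLLOW(P) = {$}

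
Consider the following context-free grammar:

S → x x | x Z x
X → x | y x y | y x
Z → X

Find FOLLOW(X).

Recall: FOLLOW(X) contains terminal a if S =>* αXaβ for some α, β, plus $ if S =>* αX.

We compute FOLLOW(X) using the standard algorithm.
FOLLOW(S) starts with {$}.
FIRST(S) = {x}
FIRST(X) = {x, y}
FIRST(Z) = {x, y}
FOLLOW(S) = {$}
FOLLOW(X) = {x}
FOLLOW(Z) = {x}
Therefore, FOLLOW(X) = {x}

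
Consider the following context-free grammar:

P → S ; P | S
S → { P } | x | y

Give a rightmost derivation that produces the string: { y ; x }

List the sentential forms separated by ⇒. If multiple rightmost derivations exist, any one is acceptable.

P ⇒ S ⇒ { P } ⇒ { S ; P } ⇒ { S ; S } ⇒ { S ; x } ⇒ { y ; x }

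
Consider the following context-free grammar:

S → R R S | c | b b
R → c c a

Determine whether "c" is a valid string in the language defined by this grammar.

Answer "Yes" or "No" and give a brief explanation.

Yes - a valid derivation exists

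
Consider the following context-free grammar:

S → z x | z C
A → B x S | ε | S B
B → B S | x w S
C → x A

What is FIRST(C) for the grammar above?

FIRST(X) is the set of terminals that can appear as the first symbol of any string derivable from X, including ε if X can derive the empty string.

We compute FIRST(C) using the standard algorithm.
FIRST(A) = {x, z, ε}
FIRST(B) = {x}
FIRST(C) = {x}
FIRST(S) = {z}
Therefore, FIRST(C) = {x}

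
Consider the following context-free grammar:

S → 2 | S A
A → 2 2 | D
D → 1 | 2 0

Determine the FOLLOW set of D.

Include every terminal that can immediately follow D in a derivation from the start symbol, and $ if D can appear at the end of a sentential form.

We compute FOLLOW(D) using the standard algorithm.
FOLLOW(S) starts with {$}.
FIRST(A) = {1, 2}
FIRST(D) = {1, 2}
FIRST(S) = {2}
FOLLOW(A) = {$, 1, 2}
FOLLOW(D) = {$, 1, 2}
FOLLOW(S) = {$, 1, 2}
Therefore, FOLLOW(D) = {$, 1, 2}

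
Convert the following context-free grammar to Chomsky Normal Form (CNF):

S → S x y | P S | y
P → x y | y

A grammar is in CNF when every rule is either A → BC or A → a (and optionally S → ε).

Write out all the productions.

TX → x; TY → y; S → y; P → y; S → S X0; X0 → TX TY; S → P S; P → TX TY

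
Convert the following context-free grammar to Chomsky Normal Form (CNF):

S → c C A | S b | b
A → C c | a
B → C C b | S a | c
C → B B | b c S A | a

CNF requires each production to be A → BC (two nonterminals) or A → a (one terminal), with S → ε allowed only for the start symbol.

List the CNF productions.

TC → c; TB → b; S → b; A → a; TA → a; B → c; C → a; S → TC X0; X0 → C A; S → S TB; A → C TC; B → C X1; X1 → C TB; B → S TA; C → B B; C → TB X2; X2 → TC X3; X3 → S A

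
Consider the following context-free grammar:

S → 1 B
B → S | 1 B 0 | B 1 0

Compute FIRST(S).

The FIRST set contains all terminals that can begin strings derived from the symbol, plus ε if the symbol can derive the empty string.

We compute FIRST(S) using the standard algorithm.
FIRST(B) = {1}
FIRST(S) = {1}
Therefore, FIRST(S) = {1}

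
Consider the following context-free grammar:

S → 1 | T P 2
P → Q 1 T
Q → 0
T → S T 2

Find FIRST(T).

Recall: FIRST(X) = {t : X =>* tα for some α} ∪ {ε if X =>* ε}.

We compute FIRST(T) using the standard algorithm.
FIRST(P) = {0}
FIRST(Q) = {0}
FIRST(S) = {1}
FIRST(T) = {1}
Therefore, FIRST(T) = {1}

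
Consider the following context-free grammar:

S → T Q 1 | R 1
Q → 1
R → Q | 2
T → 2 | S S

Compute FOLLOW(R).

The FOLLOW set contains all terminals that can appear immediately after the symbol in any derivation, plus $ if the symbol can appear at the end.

We compute FOLLOW(R) using the standard algorithm.
FOLLOW(S) starts with {$}.
FIRST(Q) = {1}
FIRST(R) = {1, 2}
FIRST(S) = {1, 2}
FIRST(T) = {1, 2}
FOLLOW(Q) = {1}
FOLLOW(R) = {1}
FOLLOW(S) = {$, 1, 2}
FOLLOW(T) = {1}
Therefore, FOLLOW(R) = {1}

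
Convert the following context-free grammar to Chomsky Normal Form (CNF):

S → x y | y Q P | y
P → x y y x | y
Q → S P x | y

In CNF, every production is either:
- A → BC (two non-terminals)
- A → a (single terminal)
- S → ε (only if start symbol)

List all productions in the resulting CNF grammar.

TX → x; TY → y; S → y; P → y; Q → y; S → TX TY; S → TY X0; X0 → Q P; P → TX X1; X1 → TY X2; X2 → TY TX; Q → S X3; X3 → P TX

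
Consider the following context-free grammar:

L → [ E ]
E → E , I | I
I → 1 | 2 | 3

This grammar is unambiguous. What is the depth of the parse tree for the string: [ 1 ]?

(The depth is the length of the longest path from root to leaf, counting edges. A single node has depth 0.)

3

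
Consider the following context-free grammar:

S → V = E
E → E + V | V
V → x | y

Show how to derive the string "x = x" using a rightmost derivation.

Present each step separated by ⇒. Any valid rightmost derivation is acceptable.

S ⇒ V = E ⇒ V = V ⇒ V = x ⇒ x = x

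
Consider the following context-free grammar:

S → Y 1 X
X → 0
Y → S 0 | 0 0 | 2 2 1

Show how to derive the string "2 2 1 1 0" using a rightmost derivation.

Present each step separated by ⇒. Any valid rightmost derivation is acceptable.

S ⇒ Y 1 X ⇒ Y 1 0 ⇒ 2 2 1 1 0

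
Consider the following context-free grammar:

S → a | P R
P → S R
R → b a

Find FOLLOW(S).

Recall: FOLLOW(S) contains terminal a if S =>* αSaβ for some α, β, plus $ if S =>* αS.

We compute FOLLOW(S) using the standard algorithm.
FOLLOW(S) starts with {$}.
FIRST(P) = {a}
FIRST(R) = {b}
FIRST(S) = {a}
FOLLOW(P) = {b}
FOLLOW(R) = {$, b}
FOLLOW(S) = {$, b}
Therefore, FOLLOW(S) = {$, b}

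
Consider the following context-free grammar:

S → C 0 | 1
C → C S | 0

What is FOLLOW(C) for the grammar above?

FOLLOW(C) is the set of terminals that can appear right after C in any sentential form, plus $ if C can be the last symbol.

We compute FOLLOW(C) using the standard algorithm.
FOLLOW(S) starts with {$}.
FIRST(C) = {0}
FIRST(S) = {0, 1}
FOLLOW(C) = {0, 1}
FOLLOW(S) = {$, 0, 1}
Therefore, FOLLOW(C) = {0, 1}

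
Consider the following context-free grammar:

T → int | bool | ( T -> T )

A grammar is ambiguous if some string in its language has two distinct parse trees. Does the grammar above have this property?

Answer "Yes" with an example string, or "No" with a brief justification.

No - the grammar is unambiguous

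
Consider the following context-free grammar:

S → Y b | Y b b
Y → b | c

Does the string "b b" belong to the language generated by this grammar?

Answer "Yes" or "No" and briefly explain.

Yes - a valid derivation exists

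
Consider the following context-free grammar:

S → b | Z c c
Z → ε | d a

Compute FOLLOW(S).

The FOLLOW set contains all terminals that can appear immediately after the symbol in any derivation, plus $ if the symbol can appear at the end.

We compute FOLLOW(S) using the standard algorithm.
FOLLOW(S) starts with {$}.
FIRST(S) = {b, c, d}
FIRST(Z) = {d, ε}
FOLLOW(S) = {$}
FOLLOW(Z) = {c}
Therefore, FOLLOW(S) = {$}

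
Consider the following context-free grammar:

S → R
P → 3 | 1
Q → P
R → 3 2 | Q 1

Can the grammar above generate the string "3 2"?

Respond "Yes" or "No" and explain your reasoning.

Yes - a valid derivation exists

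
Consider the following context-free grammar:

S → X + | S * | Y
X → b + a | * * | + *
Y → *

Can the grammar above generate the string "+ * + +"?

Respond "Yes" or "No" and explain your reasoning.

No - no valid derivation exists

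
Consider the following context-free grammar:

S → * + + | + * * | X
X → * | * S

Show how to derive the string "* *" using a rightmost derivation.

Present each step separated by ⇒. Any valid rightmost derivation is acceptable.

S ⇒ X ⇒ * S ⇒ * X ⇒ * *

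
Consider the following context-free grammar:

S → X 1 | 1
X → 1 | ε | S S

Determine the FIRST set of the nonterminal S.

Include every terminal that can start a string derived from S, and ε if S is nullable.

We compute FIRST(S) using the standard algorithm.
FIRST(S) = {1}
FIRST(X) = {1, ε}
Therefore, FIRST(S) = {1}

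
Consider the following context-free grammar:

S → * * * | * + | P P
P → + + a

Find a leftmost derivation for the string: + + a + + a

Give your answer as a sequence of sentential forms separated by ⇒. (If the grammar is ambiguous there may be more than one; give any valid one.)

S ⇒ P P ⇒ + + a P ⇒ + + a + + a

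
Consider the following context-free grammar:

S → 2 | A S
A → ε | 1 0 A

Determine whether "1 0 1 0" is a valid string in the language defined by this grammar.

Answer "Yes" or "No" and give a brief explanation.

No - no valid derivation exists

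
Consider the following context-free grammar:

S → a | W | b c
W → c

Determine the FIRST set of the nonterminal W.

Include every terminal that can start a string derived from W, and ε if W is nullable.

We compute FIRST(W) using the standard algorithm.
FIRST(S) = {a, b, c}
FIRST(W) = {c}
Therefore, FIRST(W) = {c}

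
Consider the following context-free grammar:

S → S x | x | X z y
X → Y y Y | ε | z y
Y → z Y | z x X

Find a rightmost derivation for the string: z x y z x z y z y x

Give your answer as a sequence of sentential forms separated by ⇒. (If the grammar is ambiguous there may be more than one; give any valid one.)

S ⇒ S x ⇒ X z y x ⇒ Y y Y z y x ⇒ Y y z x X z y x ⇒ Y y z x z y z y x ⇒ z x X y z x z y z y x ⇒ z x y z x z y z y x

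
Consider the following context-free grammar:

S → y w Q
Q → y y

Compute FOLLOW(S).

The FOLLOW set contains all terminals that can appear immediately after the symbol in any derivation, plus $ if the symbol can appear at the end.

We compute FOLLOW(S) using the standard algorithm.
FOLLOW(S) starts with {$}.
FIRST(Q) = {y}
FIRST(S) = {y}
FOLLOW(Q) = {$}
FOLLOW(S) = {$}
Therefore, FOLLOW(S) = {$}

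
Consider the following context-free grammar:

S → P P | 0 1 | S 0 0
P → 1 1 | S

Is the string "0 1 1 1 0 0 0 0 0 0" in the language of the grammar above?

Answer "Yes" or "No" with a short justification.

Yes - a valid derivation exists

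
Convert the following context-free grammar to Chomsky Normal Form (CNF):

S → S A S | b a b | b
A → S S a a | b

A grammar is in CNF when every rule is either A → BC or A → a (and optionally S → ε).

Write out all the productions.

TB → b; TA → a; S → b; A → b; S → S X0; X0 → A S; S → TB X1; X1 → TA TB; A → S X2; X2 → S X3; X3 → TA TA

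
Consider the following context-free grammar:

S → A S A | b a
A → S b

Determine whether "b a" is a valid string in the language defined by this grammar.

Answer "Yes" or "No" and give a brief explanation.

Yes - a valid derivation exists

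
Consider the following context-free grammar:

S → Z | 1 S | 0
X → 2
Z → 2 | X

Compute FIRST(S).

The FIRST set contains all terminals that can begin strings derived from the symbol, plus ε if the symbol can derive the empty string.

We compute FIRST(S) using the standard algorithm.
FIRST(S) = {0, 1, 2}
FIRST(X) = {2}
FIRST(Z) = {2}
Therefore, FIRST(S) = {0, 1, 2}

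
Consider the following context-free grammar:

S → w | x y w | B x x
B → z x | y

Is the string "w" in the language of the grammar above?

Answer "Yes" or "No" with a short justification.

Yes - a valid derivation exists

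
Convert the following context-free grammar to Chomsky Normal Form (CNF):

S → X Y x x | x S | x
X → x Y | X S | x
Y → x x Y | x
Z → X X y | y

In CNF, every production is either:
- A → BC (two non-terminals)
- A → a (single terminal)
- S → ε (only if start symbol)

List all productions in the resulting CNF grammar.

TX → x; S → x; X → x; Y → x; TY → y; Z → y; S → X X0; X0 → Y X1; X1 → TX TX; S → TX S; X → TX Y; X → X S; Y → TX X2; X2 → TX Y; Z → X X3; X3 → X TY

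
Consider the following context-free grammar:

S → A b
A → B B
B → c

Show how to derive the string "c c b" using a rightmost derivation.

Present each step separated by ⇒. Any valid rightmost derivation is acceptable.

S ⇒ A b ⇒ B B b ⇒ B c b ⇒ c c b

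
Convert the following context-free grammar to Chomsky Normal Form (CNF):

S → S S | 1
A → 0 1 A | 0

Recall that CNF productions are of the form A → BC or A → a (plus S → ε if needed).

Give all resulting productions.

S → 1; T0 → 0; T1 → 1; A → 0; S → S S; A → T0 X0; X0 → T1 A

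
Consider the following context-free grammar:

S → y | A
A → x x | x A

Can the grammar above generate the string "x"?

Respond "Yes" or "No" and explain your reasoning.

No - no valid derivation exists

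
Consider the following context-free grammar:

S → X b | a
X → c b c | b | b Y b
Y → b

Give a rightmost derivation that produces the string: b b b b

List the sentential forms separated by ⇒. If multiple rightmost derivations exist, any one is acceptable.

S ⇒ X b ⇒ b Y b b ⇒ b b b b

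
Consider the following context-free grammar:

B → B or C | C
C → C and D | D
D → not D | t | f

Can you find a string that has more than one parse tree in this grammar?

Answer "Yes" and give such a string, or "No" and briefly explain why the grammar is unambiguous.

No - the grammar is unambiguous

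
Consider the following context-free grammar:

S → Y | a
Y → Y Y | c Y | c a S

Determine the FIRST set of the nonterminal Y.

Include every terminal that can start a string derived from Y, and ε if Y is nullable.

We compute FIRST(Y) using the standard algorithm.
FIRST(S) = {a, c}
FIRST(Y) = {c}
Therefore, FIRST(Y) = {c}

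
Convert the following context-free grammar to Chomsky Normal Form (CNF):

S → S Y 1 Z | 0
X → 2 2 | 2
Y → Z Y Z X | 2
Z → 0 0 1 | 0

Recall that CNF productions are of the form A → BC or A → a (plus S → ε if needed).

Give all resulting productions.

T1 → 1; S → 0; T2 → 2; X → 2; Y → 2; T0 → 0; Z → 0; S → S X0; X0 → Y X1; X1 → T1 Z; X → T2 T2; Y → Z X2; X2 → Y X3; X3 → Z X; Z → T0 X4; X4 → T0 T1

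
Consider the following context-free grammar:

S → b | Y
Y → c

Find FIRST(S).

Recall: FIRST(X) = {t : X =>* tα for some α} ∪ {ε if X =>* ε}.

We compute FIRST(S) using the standard algorithm.
FIRST(S) = {b, c}
FIRST(Y) = {c}
Therefore, FIRST(S) = {b, c}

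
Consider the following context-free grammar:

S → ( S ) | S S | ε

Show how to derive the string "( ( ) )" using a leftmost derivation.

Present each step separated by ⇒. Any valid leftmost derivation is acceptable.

S ⇒ ( S ) ⇒ ( ( S ) ) ⇒ ( ( ) )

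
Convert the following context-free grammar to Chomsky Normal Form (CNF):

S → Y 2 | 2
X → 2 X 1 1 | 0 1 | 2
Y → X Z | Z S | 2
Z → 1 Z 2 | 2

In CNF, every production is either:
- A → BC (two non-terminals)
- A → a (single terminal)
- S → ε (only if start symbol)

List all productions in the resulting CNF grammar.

T2 → 2; S → 2; T1 → 1; T0 → 0; X → 2; Y → 2; Z → 2; S → Y T2; X → T2 X0; X0 → X X1; X1 → T1 T1; X → T0 T1; Y → X Z; Y → Z S; Z → T1 X2; X2 → Z T2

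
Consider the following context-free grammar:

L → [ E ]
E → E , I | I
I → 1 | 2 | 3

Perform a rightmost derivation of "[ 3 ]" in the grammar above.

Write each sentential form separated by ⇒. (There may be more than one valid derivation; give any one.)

L ⇒ [ E ] ⇒ [ I ] ⇒ [ 3 ]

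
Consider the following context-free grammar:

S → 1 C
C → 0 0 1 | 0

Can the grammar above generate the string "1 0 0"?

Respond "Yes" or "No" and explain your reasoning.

No - no valid derivation exists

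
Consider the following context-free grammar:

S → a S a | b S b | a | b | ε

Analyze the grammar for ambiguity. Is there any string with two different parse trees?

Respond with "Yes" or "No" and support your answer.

No - the grammar is unambiguous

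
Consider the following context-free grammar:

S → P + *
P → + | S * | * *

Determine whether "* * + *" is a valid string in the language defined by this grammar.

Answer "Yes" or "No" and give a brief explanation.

Yes - a valid derivation exists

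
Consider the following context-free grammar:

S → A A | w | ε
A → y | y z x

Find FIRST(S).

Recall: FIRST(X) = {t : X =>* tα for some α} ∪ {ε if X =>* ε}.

We compute FIRST(S) using the standard algorithm.
FIRST(A) = {y}
FIRST(S) = {w, y, ε}
Therefore, FIRST(S) = {w, y, ε}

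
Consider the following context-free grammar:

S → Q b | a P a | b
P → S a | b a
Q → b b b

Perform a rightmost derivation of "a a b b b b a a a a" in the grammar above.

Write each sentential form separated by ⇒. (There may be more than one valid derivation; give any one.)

S ⇒ a P a ⇒ a S a a ⇒ a a P a a a ⇒ a a S a a a a ⇒ a a Q b a a a a ⇒ a a b b b b a a a a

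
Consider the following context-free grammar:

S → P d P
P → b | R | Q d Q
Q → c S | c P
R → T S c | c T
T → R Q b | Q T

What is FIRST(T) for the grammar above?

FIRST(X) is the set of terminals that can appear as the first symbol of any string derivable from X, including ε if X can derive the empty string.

We compute FIRST(T) using the standard algorithm.
FIRST(P) = {b, c}
FIRST(Q) = {c}
FIRST(R) = {c}
FIRST(S) = {b, c}
FIRST(T) = {c}
Therefore, FIRST(T) = {c}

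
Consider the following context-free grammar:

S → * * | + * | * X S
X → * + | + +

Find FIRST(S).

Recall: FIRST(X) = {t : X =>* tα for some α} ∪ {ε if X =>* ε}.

We compute FIRST(S) using the standard algorithm.
FIRST(S) = {*, +}
FIRST(X) = {*, +}
Therefore, FIRST(S) = {*, +}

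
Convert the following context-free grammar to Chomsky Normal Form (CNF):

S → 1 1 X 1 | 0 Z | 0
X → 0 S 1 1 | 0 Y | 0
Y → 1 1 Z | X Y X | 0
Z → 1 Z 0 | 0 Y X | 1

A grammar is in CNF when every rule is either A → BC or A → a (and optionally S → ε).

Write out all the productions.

T1 → 1; T0 → 0; S → 0; X → 0; Y → 0; Z → 1; S → T1 X0; X0 → T1 X1; X1 → X T1; S → T0 Z; X → T0 X2; X2 → S X3; X3 → T1 T1; X → T0 Y; Y → T1 X4; X4 → T1 Z; Y → X X5; X5 → Y X; Z → T1 X6; X6 → Z T0; Z → T0 X7; X7 → Y X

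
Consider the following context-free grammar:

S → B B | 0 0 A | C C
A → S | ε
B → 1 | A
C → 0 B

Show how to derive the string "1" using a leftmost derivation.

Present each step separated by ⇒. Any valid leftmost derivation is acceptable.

S ⇒ B B ⇒ 1 B ⇒ 1 A ⇒ 1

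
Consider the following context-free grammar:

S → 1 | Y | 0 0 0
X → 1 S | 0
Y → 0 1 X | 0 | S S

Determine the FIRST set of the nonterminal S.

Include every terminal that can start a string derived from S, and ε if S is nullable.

We compute FIRST(S) using the standard algorithm.
FIRST(S) = {0, 1}
FIRST(X) = {0, 1}
FIRST(Y) = {0, 1}
Therefore, FIRST(S) = {0, 1}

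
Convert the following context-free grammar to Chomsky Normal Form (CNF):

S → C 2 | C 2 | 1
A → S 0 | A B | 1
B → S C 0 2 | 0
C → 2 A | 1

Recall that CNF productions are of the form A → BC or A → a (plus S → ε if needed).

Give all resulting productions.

T2 → 2; S → 1; T0 → 0; A → 1; B → 0; C → 1; S → C T2; S → C T2; A → S T0; A → A B; B → S X0; X0 → C X1; X1 → T0 T2; C → T2 A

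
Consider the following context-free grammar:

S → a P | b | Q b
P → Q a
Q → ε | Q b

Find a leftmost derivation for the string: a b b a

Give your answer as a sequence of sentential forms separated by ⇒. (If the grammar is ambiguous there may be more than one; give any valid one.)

S ⇒ a P ⇒ a Q a ⇒ a Q b a ⇒ a Q b b a ⇒ a b b a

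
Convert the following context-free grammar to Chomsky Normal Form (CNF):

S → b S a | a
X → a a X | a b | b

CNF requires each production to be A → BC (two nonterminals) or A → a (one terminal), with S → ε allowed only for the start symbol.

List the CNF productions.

TB → b; TA → a; S → a; X → b; S → TB X0; X0 → S TA; X → TA X1; X1 → TA X; X → TA TB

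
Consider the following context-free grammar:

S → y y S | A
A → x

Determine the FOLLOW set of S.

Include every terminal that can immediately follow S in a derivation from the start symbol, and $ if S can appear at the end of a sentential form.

We compute FOLLOW(S) using the standard algorithm.
FOLLOW(S) starts with {$}.
FIRST(A) = {x}
FIRST(S) = {x, y}
FOLLOW(A) = {$}
FOLLOW(S) = {$}
Therefore, FOLLOW(S) = {$}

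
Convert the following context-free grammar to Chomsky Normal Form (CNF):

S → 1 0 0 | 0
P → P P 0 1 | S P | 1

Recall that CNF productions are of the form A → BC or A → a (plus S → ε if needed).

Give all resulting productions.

T1 → 1; T0 → 0; S → 0; P → 1; S → T1 X0; X0 → T0 T0; P → P X1; X1 → P X2; X2 → T0 T1; P → S P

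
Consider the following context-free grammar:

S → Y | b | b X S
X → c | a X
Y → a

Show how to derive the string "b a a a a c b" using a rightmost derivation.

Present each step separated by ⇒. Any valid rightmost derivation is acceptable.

S ⇒ b X S ⇒ b X b ⇒ b a X b ⇒ b a a X b ⇒ b a a a X b ⇒ b a a a a X b ⇒ b a a a a c b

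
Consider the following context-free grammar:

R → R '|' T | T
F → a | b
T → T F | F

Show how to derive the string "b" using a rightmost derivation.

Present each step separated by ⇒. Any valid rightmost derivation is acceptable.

R ⇒ T ⇒ F ⇒ b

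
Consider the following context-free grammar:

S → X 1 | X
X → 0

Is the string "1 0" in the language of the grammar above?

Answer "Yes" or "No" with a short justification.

No - no valid derivation exists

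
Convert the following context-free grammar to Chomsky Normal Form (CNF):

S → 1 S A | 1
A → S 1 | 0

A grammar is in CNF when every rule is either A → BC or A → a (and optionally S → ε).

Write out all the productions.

T1 → 1; S → 1; A → 0; S → T1 X0; X0 → S A; A → S T1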